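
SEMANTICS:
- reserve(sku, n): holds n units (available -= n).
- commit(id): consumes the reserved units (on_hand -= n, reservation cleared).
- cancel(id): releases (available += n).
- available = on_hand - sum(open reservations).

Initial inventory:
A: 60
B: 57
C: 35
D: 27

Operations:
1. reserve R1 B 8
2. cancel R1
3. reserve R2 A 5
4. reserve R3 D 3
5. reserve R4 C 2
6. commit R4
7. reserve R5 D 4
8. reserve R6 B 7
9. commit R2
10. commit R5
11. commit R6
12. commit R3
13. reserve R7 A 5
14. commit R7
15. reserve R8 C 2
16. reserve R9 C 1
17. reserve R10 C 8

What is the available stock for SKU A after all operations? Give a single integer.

Answer: 50

Derivation:
Step 1: reserve R1 B 8 -> on_hand[A=60 B=57 C=35 D=27] avail[A=60 B=49 C=35 D=27] open={R1}
Step 2: cancel R1 -> on_hand[A=60 B=57 C=35 D=27] avail[A=60 B=57 C=35 D=27] open={}
Step 3: reserve R2 A 5 -> on_hand[A=60 B=57 C=35 D=27] avail[A=55 B=57 C=35 D=27] open={R2}
Step 4: reserve R3 D 3 -> on_hand[A=60 B=57 C=35 D=27] avail[A=55 B=57 C=35 D=24] open={R2,R3}
Step 5: reserve R4 C 2 -> on_hand[A=60 B=57 C=35 D=27] avail[A=55 B=57 C=33 D=24] open={R2,R3,R4}
Step 6: commit R4 -> on_hand[A=60 B=57 C=33 D=27] avail[A=55 B=57 C=33 D=24] open={R2,R3}
Step 7: reserve R5 D 4 -> on_hand[A=60 B=57 C=33 D=27] avail[A=55 B=57 C=33 D=20] open={R2,R3,R5}
Step 8: reserve R6 B 7 -> on_hand[A=60 B=57 C=33 D=27] avail[A=55 B=50 C=33 D=20] open={R2,R3,R5,R6}
Step 9: commit R2 -> on_hand[A=55 B=57 C=33 D=27] avail[A=55 B=50 C=33 D=20] open={R3,R5,R6}
Step 10: commit R5 -> on_hand[A=55 B=57 C=33 D=23] avail[A=55 B=50 C=33 D=20] open={R3,R6}
Step 11: commit R6 -> on_hand[A=55 B=50 C=33 D=23] avail[A=55 B=50 C=33 D=20] open={R3}
Step 12: commit R3 -> on_hand[A=55 B=50 C=33 D=20] avail[A=55 B=50 C=33 D=20] open={}
Step 13: reserve R7 A 5 -> on_hand[A=55 B=50 C=33 D=20] avail[A=50 B=50 C=33 D=20] open={R7}
Step 14: commit R7 -> on_hand[A=50 B=50 C=33 D=20] avail[A=50 B=50 C=33 D=20] open={}
Step 15: reserve R8 C 2 -> on_hand[A=50 B=50 C=33 D=20] avail[A=50 B=50 C=31 D=20] open={R8}
Step 16: reserve R9 C 1 -> on_hand[A=50 B=50 C=33 D=20] avail[A=50 B=50 C=30 D=20] open={R8,R9}
Step 17: reserve R10 C 8 -> on_hand[A=50 B=50 C=33 D=20] avail[A=50 B=50 C=22 D=20] open={R10,R8,R9}
Final available[A] = 50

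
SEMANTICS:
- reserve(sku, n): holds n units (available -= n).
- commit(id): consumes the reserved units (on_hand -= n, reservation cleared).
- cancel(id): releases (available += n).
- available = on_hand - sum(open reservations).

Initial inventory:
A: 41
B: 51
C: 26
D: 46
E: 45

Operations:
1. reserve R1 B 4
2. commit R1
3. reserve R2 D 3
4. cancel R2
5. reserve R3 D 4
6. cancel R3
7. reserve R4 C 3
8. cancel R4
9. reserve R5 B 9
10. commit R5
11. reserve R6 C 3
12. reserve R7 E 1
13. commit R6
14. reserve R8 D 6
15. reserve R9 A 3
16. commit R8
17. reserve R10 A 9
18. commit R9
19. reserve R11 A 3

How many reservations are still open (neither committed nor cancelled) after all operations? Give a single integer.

Step 1: reserve R1 B 4 -> on_hand[A=41 B=51 C=26 D=46 E=45] avail[A=41 B=47 C=26 D=46 E=45] open={R1}
Step 2: commit R1 -> on_hand[A=41 B=47 C=26 D=46 E=45] avail[A=41 B=47 C=26 D=46 E=45] open={}
Step 3: reserve R2 D 3 -> on_hand[A=41 B=47 C=26 D=46 E=45] avail[A=41 B=47 C=26 D=43 E=45] open={R2}
Step 4: cancel R2 -> on_hand[A=41 B=47 C=26 D=46 E=45] avail[A=41 B=47 C=26 D=46 E=45] open={}
Step 5: reserve R3 D 4 -> on_hand[A=41 B=47 C=26 D=46 E=45] avail[A=41 B=47 C=26 D=42 E=45] open={R3}
Step 6: cancel R3 -> on_hand[A=41 B=47 C=26 D=46 E=45] avail[A=41 B=47 C=26 D=46 E=45] open={}
Step 7: reserve R4 C 3 -> on_hand[A=41 B=47 C=26 D=46 E=45] avail[A=41 B=47 C=23 D=46 E=45] open={R4}
Step 8: cancel R4 -> on_hand[A=41 B=47 C=26 D=46 E=45] avail[A=41 B=47 C=26 D=46 E=45] open={}
Step 9: reserve R5 B 9 -> on_hand[A=41 B=47 C=26 D=46 E=45] avail[A=41 B=38 C=26 D=46 E=45] open={R5}
Step 10: commit R5 -> on_hand[A=41 B=38 C=26 D=46 E=45] avail[A=41 B=38 C=26 D=46 E=45] open={}
Step 11: reserve R6 C 3 -> on_hand[A=41 B=38 C=26 D=46 E=45] avail[A=41 B=38 C=23 D=46 E=45] open={R6}
Step 12: reserve R7 E 1 -> on_hand[A=41 B=38 C=26 D=46 E=45] avail[A=41 B=38 C=23 D=46 E=44] open={R6,R7}
Step 13: commit R6 -> on_hand[A=41 B=38 C=23 D=46 E=45] avail[A=41 B=38 C=23 D=46 E=44] open={R7}
Step 14: reserve R8 D 6 -> on_hand[A=41 B=38 C=23 D=46 E=45] avail[A=41 B=38 C=23 D=40 E=44] open={R7,R8}
Step 15: reserve R9 A 3 -> on_hand[A=41 B=38 C=23 D=46 E=45] avail[A=38 B=38 C=23 D=40 E=44] open={R7,R8,R9}
Step 16: commit R8 -> on_hand[A=41 B=38 C=23 D=40 E=45] avail[A=38 B=38 C=23 D=40 E=44] open={R7,R9}
Step 17: reserve R10 A 9 -> on_hand[A=41 B=38 C=23 D=40 E=45] avail[A=29 B=38 C=23 D=40 E=44] open={R10,R7,R9}
Step 18: commit R9 -> on_hand[A=38 B=38 C=23 D=40 E=45] avail[A=29 B=38 C=23 D=40 E=44] open={R10,R7}
Step 19: reserve R11 A 3 -> on_hand[A=38 B=38 C=23 D=40 E=45] avail[A=26 B=38 C=23 D=40 E=44] open={R10,R11,R7}
Open reservations: ['R10', 'R11', 'R7'] -> 3

Answer: 3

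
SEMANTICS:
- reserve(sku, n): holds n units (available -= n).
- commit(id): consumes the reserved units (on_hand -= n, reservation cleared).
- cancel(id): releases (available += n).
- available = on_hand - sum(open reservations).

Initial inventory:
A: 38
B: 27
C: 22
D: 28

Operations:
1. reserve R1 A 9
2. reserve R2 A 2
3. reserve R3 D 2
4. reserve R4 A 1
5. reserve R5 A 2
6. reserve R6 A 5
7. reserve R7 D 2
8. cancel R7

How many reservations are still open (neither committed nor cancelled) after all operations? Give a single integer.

Step 1: reserve R1 A 9 -> on_hand[A=38 B=27 C=22 D=28] avail[A=29 B=27 C=22 D=28] open={R1}
Step 2: reserve R2 A 2 -> on_hand[A=38 B=27 C=22 D=28] avail[A=27 B=27 C=22 D=28] open={R1,R2}
Step 3: reserve R3 D 2 -> on_hand[A=38 B=27 C=22 D=28] avail[A=27 B=27 C=22 D=26] open={R1,R2,R3}
Step 4: reserve R4 A 1 -> on_hand[A=38 B=27 C=22 D=28] avail[A=26 B=27 C=22 D=26] open={R1,R2,R3,R4}
Step 5: reserve R5 A 2 -> on_hand[A=38 B=27 C=22 D=28] avail[A=24 B=27 C=22 D=26] open={R1,R2,R3,R4,R5}
Step 6: reserve R6 A 5 -> on_hand[A=38 B=27 C=22 D=28] avail[A=19 B=27 C=22 D=26] open={R1,R2,R3,R4,R5,R6}
Step 7: reserve R7 D 2 -> on_hand[A=38 B=27 C=22 D=28] avail[A=19 B=27 C=22 D=24] open={R1,R2,R3,R4,R5,R6,R7}
Step 8: cancel R7 -> on_hand[A=38 B=27 C=22 D=28] avail[A=19 B=27 C=22 D=26] open={R1,R2,R3,R4,R5,R6}
Open reservations: ['R1', 'R2', 'R3', 'R4', 'R5', 'R6'] -> 6

Answer: 6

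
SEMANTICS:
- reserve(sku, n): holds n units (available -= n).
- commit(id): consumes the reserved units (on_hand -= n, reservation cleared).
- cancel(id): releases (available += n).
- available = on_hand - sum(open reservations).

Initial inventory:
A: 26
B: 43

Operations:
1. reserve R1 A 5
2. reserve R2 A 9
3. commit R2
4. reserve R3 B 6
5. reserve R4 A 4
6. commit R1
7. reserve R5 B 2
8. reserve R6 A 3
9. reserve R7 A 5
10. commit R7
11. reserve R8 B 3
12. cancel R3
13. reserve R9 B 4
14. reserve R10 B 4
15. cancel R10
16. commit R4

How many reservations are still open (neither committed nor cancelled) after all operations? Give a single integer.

Step 1: reserve R1 A 5 -> on_hand[A=26 B=43] avail[A=21 B=43] open={R1}
Step 2: reserve R2 A 9 -> on_hand[A=26 B=43] avail[A=12 B=43] open={R1,R2}
Step 3: commit R2 -> on_hand[A=17 B=43] avail[A=12 B=43] open={R1}
Step 4: reserve R3 B 6 -> on_hand[A=17 B=43] avail[A=12 B=37] open={R1,R3}
Step 5: reserve R4 A 4 -> on_hand[A=17 B=43] avail[A=8 B=37] open={R1,R3,R4}
Step 6: commit R1 -> on_hand[A=12 B=43] avail[A=8 B=37] open={R3,R4}
Step 7: reserve R5 B 2 -> on_hand[A=12 B=43] avail[A=8 B=35] open={R3,R4,R5}
Step 8: reserve R6 A 3 -> on_hand[A=12 B=43] avail[A=5 B=35] open={R3,R4,R5,R6}
Step 9: reserve R7 A 5 -> on_hand[A=12 B=43] avail[A=0 B=35] open={R3,R4,R5,R6,R7}
Step 10: commit R7 -> on_hand[A=7 B=43] avail[A=0 B=35] open={R3,R4,R5,R6}
Step 11: reserve R8 B 3 -> on_hand[A=7 B=43] avail[A=0 B=32] open={R3,R4,R5,R6,R8}
Step 12: cancel R3 -> on_hand[A=7 B=43] avail[A=0 B=38] open={R4,R5,R6,R8}
Step 13: reserve R9 B 4 -> on_hand[A=7 B=43] avail[A=0 B=34] open={R4,R5,R6,R8,R9}
Step 14: reserve R10 B 4 -> on_hand[A=7 B=43] avail[A=0 B=30] open={R10,R4,R5,R6,R8,R9}
Step 15: cancel R10 -> on_hand[A=7 B=43] avail[A=0 B=34] open={R4,R5,R6,R8,R9}
Step 16: commit R4 -> on_hand[A=3 B=43] avail[A=0 B=34] open={R5,R6,R8,R9}
Open reservations: ['R5', 'R6', 'R8', 'R9'] -> 4

Answer: 4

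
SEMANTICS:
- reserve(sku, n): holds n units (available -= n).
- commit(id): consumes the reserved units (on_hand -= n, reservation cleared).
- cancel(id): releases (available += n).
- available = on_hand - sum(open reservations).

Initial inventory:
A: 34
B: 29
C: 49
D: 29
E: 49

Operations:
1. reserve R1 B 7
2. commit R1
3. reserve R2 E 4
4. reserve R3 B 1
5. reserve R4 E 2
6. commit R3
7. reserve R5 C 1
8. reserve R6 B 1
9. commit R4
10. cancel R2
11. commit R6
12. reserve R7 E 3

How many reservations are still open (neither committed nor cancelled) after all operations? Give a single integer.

Step 1: reserve R1 B 7 -> on_hand[A=34 B=29 C=49 D=29 E=49] avail[A=34 B=22 C=49 D=29 E=49] open={R1}
Step 2: commit R1 -> on_hand[A=34 B=22 C=49 D=29 E=49] avail[A=34 B=22 C=49 D=29 E=49] open={}
Step 3: reserve R2 E 4 -> on_hand[A=34 B=22 C=49 D=29 E=49] avail[A=34 B=22 C=49 D=29 E=45] open={R2}
Step 4: reserve R3 B 1 -> on_hand[A=34 B=22 C=49 D=29 E=49] avail[A=34 B=21 C=49 D=29 E=45] open={R2,R3}
Step 5: reserve R4 E 2 -> on_hand[A=34 B=22 C=49 D=29 E=49] avail[A=34 B=21 C=49 D=29 E=43] open={R2,R3,R4}
Step 6: commit R3 -> on_hand[A=34 B=21 C=49 D=29 E=49] avail[A=34 B=21 C=49 D=29 E=43] open={R2,R4}
Step 7: reserve R5 C 1 -> on_hand[A=34 B=21 C=49 D=29 E=49] avail[A=34 B=21 C=48 D=29 E=43] open={R2,R4,R5}
Step 8: reserve R6 B 1 -> on_hand[A=34 B=21 C=49 D=29 E=49] avail[A=34 B=20 C=48 D=29 E=43] open={R2,R4,R5,R6}
Step 9: commit R4 -> on_hand[A=34 B=21 C=49 D=29 E=47] avail[A=34 B=20 C=48 D=29 E=43] open={R2,R5,R6}
Step 10: cancel R2 -> on_hand[A=34 B=21 C=49 D=29 E=47] avail[A=34 B=20 C=48 D=29 E=47] open={R5,R6}
Step 11: commit R6 -> on_hand[A=34 B=20 C=49 D=29 E=47] avail[A=34 B=20 C=48 D=29 E=47] open={R5}
Step 12: reserve R7 E 3 -> on_hand[A=34 B=20 C=49 D=29 E=47] avail[A=34 B=20 C=48 D=29 E=44] open={R5,R7}
Open reservations: ['R5', 'R7'] -> 2

Answer: 2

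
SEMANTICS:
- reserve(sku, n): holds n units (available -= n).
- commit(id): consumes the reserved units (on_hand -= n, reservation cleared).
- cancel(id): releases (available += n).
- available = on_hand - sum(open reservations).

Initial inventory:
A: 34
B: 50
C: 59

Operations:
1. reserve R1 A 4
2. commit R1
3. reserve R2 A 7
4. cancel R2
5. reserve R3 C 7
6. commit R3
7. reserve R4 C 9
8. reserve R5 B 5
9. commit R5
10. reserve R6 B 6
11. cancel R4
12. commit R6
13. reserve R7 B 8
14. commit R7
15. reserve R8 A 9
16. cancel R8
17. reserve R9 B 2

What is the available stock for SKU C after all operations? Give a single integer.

Answer: 52

Derivation:
Step 1: reserve R1 A 4 -> on_hand[A=34 B=50 C=59] avail[A=30 B=50 C=59] open={R1}
Step 2: commit R1 -> on_hand[A=30 B=50 C=59] avail[A=30 B=50 C=59] open={}
Step 3: reserve R2 A 7 -> on_hand[A=30 B=50 C=59] avail[A=23 B=50 C=59] open={R2}
Step 4: cancel R2 -> on_hand[A=30 B=50 C=59] avail[A=30 B=50 C=59] open={}
Step 5: reserve R3 C 7 -> on_hand[A=30 B=50 C=59] avail[A=30 B=50 C=52] open={R3}
Step 6: commit R3 -> on_hand[A=30 B=50 C=52] avail[A=30 B=50 C=52] open={}
Step 7: reserve R4 C 9 -> on_hand[A=30 B=50 C=52] avail[A=30 B=50 C=43] open={R4}
Step 8: reserve R5 B 5 -> on_hand[A=30 B=50 C=52] avail[A=30 B=45 C=43] open={R4,R5}
Step 9: commit R5 -> on_hand[A=30 B=45 C=52] avail[A=30 B=45 C=43] open={R4}
Step 10: reserve R6 B 6 -> on_hand[A=30 B=45 C=52] avail[A=30 B=39 C=43] open={R4,R6}
Step 11: cancel R4 -> on_hand[A=30 B=45 C=52] avail[A=30 B=39 C=52] open={R6}
Step 12: commit R6 -> on_hand[A=30 B=39 C=52] avail[A=30 B=39 C=52] open={}
Step 13: reserve R7 B 8 -> on_hand[A=30 B=39 C=52] avail[A=30 B=31 C=52] open={R7}
Step 14: commit R7 -> on_hand[A=30 B=31 C=52] avail[A=30 B=31 C=52] open={}
Step 15: reserve R8 A 9 -> on_hand[A=30 B=31 C=52] avail[A=21 B=31 C=52] open={R8}
Step 16: cancel R8 -> on_hand[A=30 B=31 C=52] avail[A=30 B=31 C=52] open={}
Step 17: reserve R9 B 2 -> on_hand[A=30 B=31 C=52] avail[A=30 B=29 C=52] open={R9}
Final available[C] = 52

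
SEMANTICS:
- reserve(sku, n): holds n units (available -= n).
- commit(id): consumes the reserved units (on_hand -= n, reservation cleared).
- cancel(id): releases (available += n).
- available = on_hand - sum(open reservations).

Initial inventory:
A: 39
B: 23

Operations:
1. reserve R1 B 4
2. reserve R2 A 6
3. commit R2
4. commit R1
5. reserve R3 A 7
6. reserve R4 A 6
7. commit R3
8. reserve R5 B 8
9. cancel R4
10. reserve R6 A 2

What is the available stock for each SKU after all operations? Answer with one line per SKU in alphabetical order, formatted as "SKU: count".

Answer: A: 24
B: 11

Derivation:
Step 1: reserve R1 B 4 -> on_hand[A=39 B=23] avail[A=39 B=19] open={R1}
Step 2: reserve R2 A 6 -> on_hand[A=39 B=23] avail[A=33 B=19] open={R1,R2}
Step 3: commit R2 -> on_hand[A=33 B=23] avail[A=33 B=19] open={R1}
Step 4: commit R1 -> on_hand[A=33 B=19] avail[A=33 B=19] open={}
Step 5: reserve R3 A 7 -> on_hand[A=33 B=19] avail[A=26 B=19] open={R3}
Step 6: reserve R4 A 6 -> on_hand[A=33 B=19] avail[A=20 B=19] open={R3,R4}
Step 7: commit R3 -> on_hand[A=26 B=19] avail[A=20 B=19] open={R4}
Step 8: reserve R5 B 8 -> on_hand[A=26 B=19] avail[A=20 B=11] open={R4,R5}
Step 9: cancel R4 -> on_hand[A=26 B=19] avail[A=26 B=11] open={R5}
Step 10: reserve R6 A 2 -> on_hand[A=26 B=19] avail[A=24 B=11] open={R5,R6}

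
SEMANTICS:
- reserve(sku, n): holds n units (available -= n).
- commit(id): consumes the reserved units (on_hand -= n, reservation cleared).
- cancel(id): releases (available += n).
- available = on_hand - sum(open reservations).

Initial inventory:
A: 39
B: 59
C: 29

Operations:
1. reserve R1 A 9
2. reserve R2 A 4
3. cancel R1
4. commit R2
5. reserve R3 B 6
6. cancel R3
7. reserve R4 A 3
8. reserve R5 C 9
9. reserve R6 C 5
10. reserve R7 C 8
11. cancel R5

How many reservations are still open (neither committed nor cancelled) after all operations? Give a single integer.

Answer: 3

Derivation:
Step 1: reserve R1 A 9 -> on_hand[A=39 B=59 C=29] avail[A=30 B=59 C=29] open={R1}
Step 2: reserve R2 A 4 -> on_hand[A=39 B=59 C=29] avail[A=26 B=59 C=29] open={R1,R2}
Step 3: cancel R1 -> on_hand[A=39 B=59 C=29] avail[A=35 B=59 C=29] open={R2}
Step 4: commit R2 -> on_hand[A=35 B=59 C=29] avail[A=35 B=59 C=29] open={}
Step 5: reserve R3 B 6 -> on_hand[A=35 B=59 C=29] avail[A=35 B=53 C=29] open={R3}
Step 6: cancel R3 -> on_hand[A=35 B=59 C=29] avail[A=35 B=59 C=29] open={}
Step 7: reserve R4 A 3 -> on_hand[A=35 B=59 C=29] avail[A=32 B=59 C=29] open={R4}
Step 8: reserve R5 C 9 -> on_hand[A=35 B=59 C=29] avail[A=32 B=59 C=20] open={R4,R5}
Step 9: reserve R6 C 5 -> on_hand[A=35 B=59 C=29] avail[A=32 B=59 C=15] open={R4,R5,R6}
Step 10: reserve R7 C 8 -> on_hand[A=35 B=59 C=29] avail[A=32 B=59 C=7] open={R4,R5,R6,R7}
Step 11: cancel R5 -> on_hand[A=35 B=59 C=29] avail[A=32 B=59 C=16] open={R4,R6,R7}
Open reservations: ['R4', 'R6', 'R7'] -> 3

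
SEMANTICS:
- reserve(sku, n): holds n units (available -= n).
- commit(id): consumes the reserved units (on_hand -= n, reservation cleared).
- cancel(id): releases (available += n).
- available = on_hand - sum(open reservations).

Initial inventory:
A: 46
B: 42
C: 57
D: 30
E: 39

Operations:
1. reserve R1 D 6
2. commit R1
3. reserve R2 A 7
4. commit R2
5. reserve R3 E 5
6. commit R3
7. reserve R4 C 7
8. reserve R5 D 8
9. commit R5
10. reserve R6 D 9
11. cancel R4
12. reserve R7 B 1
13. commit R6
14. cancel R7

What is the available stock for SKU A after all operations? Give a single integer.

Answer: 39

Derivation:
Step 1: reserve R1 D 6 -> on_hand[A=46 B=42 C=57 D=30 E=39] avail[A=46 B=42 C=57 D=24 E=39] open={R1}
Step 2: commit R1 -> on_hand[A=46 B=42 C=57 D=24 E=39] avail[A=46 B=42 C=57 D=24 E=39] open={}
Step 3: reserve R2 A 7 -> on_hand[A=46 B=42 C=57 D=24 E=39] avail[A=39 B=42 C=57 D=24 E=39] open={R2}
Step 4: commit R2 -> on_hand[A=39 B=42 C=57 D=24 E=39] avail[A=39 B=42 C=57 D=24 E=39] open={}
Step 5: reserve R3 E 5 -> on_hand[A=39 B=42 C=57 D=24 E=39] avail[A=39 B=42 C=57 D=24 E=34] open={R3}
Step 6: commit R3 -> on_hand[A=39 B=42 C=57 D=24 E=34] avail[A=39 B=42 C=57 D=24 E=34] open={}
Step 7: reserve R4 C 7 -> on_hand[A=39 B=42 C=57 D=24 E=34] avail[A=39 B=42 C=50 D=24 E=34] open={R4}
Step 8: reserve R5 D 8 -> on_hand[A=39 B=42 C=57 D=24 E=34] avail[A=39 B=42 C=50 D=16 E=34] open={R4,R5}
Step 9: commit R5 -> on_hand[A=39 B=42 C=57 D=16 E=34] avail[A=39 B=42 C=50 D=16 E=34] open={R4}
Step 10: reserve R6 D 9 -> on_hand[A=39 B=42 C=57 D=16 E=34] avail[A=39 B=42 C=50 D=7 E=34] open={R4,R6}
Step 11: cancel R4 -> on_hand[A=39 B=42 C=57 D=16 E=34] avail[A=39 B=42 C=57 D=7 E=34] open={R6}
Step 12: reserve R7 B 1 -> on_hand[A=39 B=42 C=57 D=16 E=34] avail[A=39 B=41 C=57 D=7 E=34] open={R6,R7}
Step 13: commit R6 -> on_hand[A=39 B=42 C=57 D=7 E=34] avail[A=39 B=41 C=57 D=7 E=34] open={R7}
Step 14: cancel R7 -> on_hand[A=39 B=42 C=57 D=7 E=34] avail[A=39 B=42 C=57 D=7 E=34] open={}
Final available[A] = 39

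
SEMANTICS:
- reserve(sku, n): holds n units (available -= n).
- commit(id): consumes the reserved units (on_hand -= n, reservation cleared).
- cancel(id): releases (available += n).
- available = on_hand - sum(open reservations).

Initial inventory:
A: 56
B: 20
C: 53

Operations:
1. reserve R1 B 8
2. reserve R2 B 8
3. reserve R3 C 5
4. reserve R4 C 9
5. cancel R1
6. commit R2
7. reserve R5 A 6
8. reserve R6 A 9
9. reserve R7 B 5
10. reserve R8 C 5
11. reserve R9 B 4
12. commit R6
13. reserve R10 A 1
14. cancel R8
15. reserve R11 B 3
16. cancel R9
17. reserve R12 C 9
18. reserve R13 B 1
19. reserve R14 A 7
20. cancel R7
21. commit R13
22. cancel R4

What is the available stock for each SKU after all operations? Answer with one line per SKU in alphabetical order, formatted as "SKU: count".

Step 1: reserve R1 B 8 -> on_hand[A=56 B=20 C=53] avail[A=56 B=12 C=53] open={R1}
Step 2: reserve R2 B 8 -> on_hand[A=56 B=20 C=53] avail[A=56 B=4 C=53] open={R1,R2}
Step 3: reserve R3 C 5 -> on_hand[A=56 B=20 C=53] avail[A=56 B=4 C=48] open={R1,R2,R3}
Step 4: reserve R4 C 9 -> on_hand[A=56 B=20 C=53] avail[A=56 B=4 C=39] open={R1,R2,R3,R4}
Step 5: cancel R1 -> on_hand[A=56 B=20 C=53] avail[A=56 B=12 C=39] open={R2,R3,R4}
Step 6: commit R2 -> on_hand[A=56 B=12 C=53] avail[A=56 B=12 C=39] open={R3,R4}
Step 7: reserve R5 A 6 -> on_hand[A=56 B=12 C=53] avail[A=50 B=12 C=39] open={R3,R4,R5}
Step 8: reserve R6 A 9 -> on_hand[A=56 B=12 C=53] avail[A=41 B=12 C=39] open={R3,R4,R5,R6}
Step 9: reserve R7 B 5 -> on_hand[A=56 B=12 C=53] avail[A=41 B=7 C=39] open={R3,R4,R5,R6,R7}
Step 10: reserve R8 C 5 -> on_hand[A=56 B=12 C=53] avail[A=41 B=7 C=34] open={R3,R4,R5,R6,R7,R8}
Step 11: reserve R9 B 4 -> on_hand[A=56 B=12 C=53] avail[A=41 B=3 C=34] open={R3,R4,R5,R6,R7,R8,R9}
Step 12: commit R6 -> on_hand[A=47 B=12 C=53] avail[A=41 B=3 C=34] open={R3,R4,R5,R7,R8,R9}
Step 13: reserve R10 A 1 -> on_hand[A=47 B=12 C=53] avail[A=40 B=3 C=34] open={R10,R3,R4,R5,R7,R8,R9}
Step 14: cancel R8 -> on_hand[A=47 B=12 C=53] avail[A=40 B=3 C=39] open={R10,R3,R4,R5,R7,R9}
Step 15: reserve R11 B 3 -> on_hand[A=47 B=12 C=53] avail[A=40 B=0 C=39] open={R10,R11,R3,R4,R5,R7,R9}
Step 16: cancel R9 -> on_hand[A=47 B=12 C=53] avail[A=40 B=4 C=39] open={R10,R11,R3,R4,R5,R7}
Step 17: reserve R12 C 9 -> on_hand[A=47 B=12 C=53] avail[A=40 B=4 C=30] open={R10,R11,R12,R3,R4,R5,R7}
Step 18: reserve R13 B 1 -> on_hand[A=47 B=12 C=53] avail[A=40 B=3 C=30] open={R10,R11,R12,R13,R3,R4,R5,R7}
Step 19: reserve R14 A 7 -> on_hand[A=47 B=12 C=53] avail[A=33 B=3 C=30] open={R10,R11,R12,R13,R14,R3,R4,R5,R7}
Step 20: cancel R7 -> on_hand[A=47 B=12 C=53] avail[A=33 B=8 C=30] open={R10,R11,R12,R13,R14,R3,R4,R5}
Step 21: commit R13 -> on_hand[A=47 B=11 C=53] avail[A=33 B=8 C=30] open={R10,R11,R12,R14,R3,R4,R5}
Step 22: cancel R4 -> on_hand[A=47 B=11 C=53] avail[A=33 B=8 C=39] open={R10,R11,R12,R14,R3,R5}

Answer: A: 33
B: 8
C: 39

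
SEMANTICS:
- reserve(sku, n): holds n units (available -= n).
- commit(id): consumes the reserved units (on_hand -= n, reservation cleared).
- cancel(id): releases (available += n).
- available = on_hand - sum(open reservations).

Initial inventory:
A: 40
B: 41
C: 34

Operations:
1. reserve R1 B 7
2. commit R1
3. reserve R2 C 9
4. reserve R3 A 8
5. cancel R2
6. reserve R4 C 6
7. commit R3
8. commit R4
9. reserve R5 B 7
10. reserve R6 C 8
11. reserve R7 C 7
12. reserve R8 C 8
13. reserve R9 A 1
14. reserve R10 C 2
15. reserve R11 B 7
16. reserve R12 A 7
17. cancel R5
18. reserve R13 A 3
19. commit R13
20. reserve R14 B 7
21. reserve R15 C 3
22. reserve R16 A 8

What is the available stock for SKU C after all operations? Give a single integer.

Step 1: reserve R1 B 7 -> on_hand[A=40 B=41 C=34] avail[A=40 B=34 C=34] open={R1}
Step 2: commit R1 -> on_hand[A=40 B=34 C=34] avail[A=40 B=34 C=34] open={}
Step 3: reserve R2 C 9 -> on_hand[A=40 B=34 C=34] avail[A=40 B=34 C=25] open={R2}
Step 4: reserve R3 A 8 -> on_hand[A=40 B=34 C=34] avail[A=32 B=34 C=25] open={R2,R3}
Step 5: cancel R2 -> on_hand[A=40 B=34 C=34] avail[A=32 B=34 C=34] open={R3}
Step 6: reserve R4 C 6 -> on_hand[A=40 B=34 C=34] avail[A=32 B=34 C=28] open={R3,R4}
Step 7: commit R3 -> on_hand[A=32 B=34 C=34] avail[A=32 B=34 C=28] open={R4}
Step 8: commit R4 -> on_hand[A=32 B=34 C=28] avail[A=32 B=34 C=28] open={}
Step 9: reserve R5 B 7 -> on_hand[A=32 B=34 C=28] avail[A=32 B=27 C=28] open={R5}
Step 10: reserve R6 C 8 -> on_hand[A=32 B=34 C=28] avail[A=32 B=27 C=20] open={R5,R6}
Step 11: reserve R7 C 7 -> on_hand[A=32 B=34 C=28] avail[A=32 B=27 C=13] open={R5,R6,R7}
Step 12: reserve R8 C 8 -> on_hand[A=32 B=34 C=28] avail[A=32 B=27 C=5] open={R5,R6,R7,R8}
Step 13: reserve R9 A 1 -> on_hand[A=32 B=34 C=28] avail[A=31 B=27 C=5] open={R5,R6,R7,R8,R9}
Step 14: reserve R10 C 2 -> on_hand[A=32 B=34 C=28] avail[A=31 B=27 C=3] open={R10,R5,R6,R7,R8,R9}
Step 15: reserve R11 B 7 -> on_hand[A=32 B=34 C=28] avail[A=31 B=20 C=3] open={R10,R11,R5,R6,R7,R8,R9}
Step 16: reserve R12 A 7 -> on_hand[A=32 B=34 C=28] avail[A=24 B=20 C=3] open={R10,R11,R12,R5,R6,R7,R8,R9}
Step 17: cancel R5 -> on_hand[A=32 B=34 C=28] avail[A=24 B=27 C=3] open={R10,R11,R12,R6,R7,R8,R9}
Step 18: reserve R13 A 3 -> on_hand[A=32 B=34 C=28] avail[A=21 B=27 C=3] open={R10,R11,R12,R13,R6,R7,R8,R9}
Step 19: commit R13 -> on_hand[A=29 B=34 C=28] avail[A=21 B=27 C=3] open={R10,R11,R12,R6,R7,R8,R9}
Step 20: reserve R14 B 7 -> on_hand[A=29 B=34 C=28] avail[A=21 B=20 C=3] open={R10,R11,R12,R14,R6,R7,R8,R9}
Step 21: reserve R15 C 3 -> on_hand[A=29 B=34 C=28] avail[A=21 B=20 C=0] open={R10,R11,R12,R14,R15,R6,R7,R8,R9}
Step 22: reserve R16 A 8 -> on_hand[A=29 B=34 C=28] avail[A=13 B=20 C=0] open={R10,R11,R12,R14,R15,R16,R6,R7,R8,R9}
Final available[C] = 0

Answer: 0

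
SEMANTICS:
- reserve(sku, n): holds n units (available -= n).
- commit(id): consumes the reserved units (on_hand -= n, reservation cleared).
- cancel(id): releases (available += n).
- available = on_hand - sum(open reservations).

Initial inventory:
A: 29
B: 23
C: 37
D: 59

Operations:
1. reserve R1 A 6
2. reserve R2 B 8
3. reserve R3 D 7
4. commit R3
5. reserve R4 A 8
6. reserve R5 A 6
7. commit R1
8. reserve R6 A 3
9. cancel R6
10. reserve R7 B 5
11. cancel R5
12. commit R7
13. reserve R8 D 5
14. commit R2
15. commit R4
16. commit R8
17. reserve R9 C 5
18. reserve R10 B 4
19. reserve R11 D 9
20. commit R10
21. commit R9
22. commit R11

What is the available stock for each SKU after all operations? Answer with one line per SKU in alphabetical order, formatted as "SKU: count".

Answer: A: 15
B: 6
C: 32
D: 38

Derivation:
Step 1: reserve R1 A 6 -> on_hand[A=29 B=23 C=37 D=59] avail[A=23 B=23 C=37 D=59] open={R1}
Step 2: reserve R2 B 8 -> on_hand[A=29 B=23 C=37 D=59] avail[A=23 B=15 C=37 D=59] open={R1,R2}
Step 3: reserve R3 D 7 -> on_hand[A=29 B=23 C=37 D=59] avail[A=23 B=15 C=37 D=52] open={R1,R2,R3}
Step 4: commit R3 -> on_hand[A=29 B=23 C=37 D=52] avail[A=23 B=15 C=37 D=52] open={R1,R2}
Step 5: reserve R4 A 8 -> on_hand[A=29 B=23 C=37 D=52] avail[A=15 B=15 C=37 D=52] open={R1,R2,R4}
Step 6: reserve R5 A 6 -> on_hand[A=29 B=23 C=37 D=52] avail[A=9 B=15 C=37 D=52] open={R1,R2,R4,R5}
Step 7: commit R1 -> on_hand[A=23 B=23 C=37 D=52] avail[A=9 B=15 C=37 D=52] open={R2,R4,R5}
Step 8: reserve R6 A 3 -> on_hand[A=23 B=23 C=37 D=52] avail[A=6 B=15 C=37 D=52] open={R2,R4,R5,R6}
Step 9: cancel R6 -> on_hand[A=23 B=23 C=37 D=52] avail[A=9 B=15 C=37 D=52] open={R2,R4,R5}
Step 10: reserve R7 B 5 -> on_hand[A=23 B=23 C=37 D=52] avail[A=9 B=10 C=37 D=52] open={R2,R4,R5,R7}
Step 11: cancel R5 -> on_hand[A=23 B=23 C=37 D=52] avail[A=15 B=10 C=37 D=52] open={R2,R4,R7}
Step 12: commit R7 -> on_hand[A=23 B=18 C=37 D=52] avail[A=15 B=10 C=37 D=52] open={R2,R4}
Step 13: reserve R8 D 5 -> on_hand[A=23 B=18 C=37 D=52] avail[A=15 B=10 C=37 D=47] open={R2,R4,R8}
Step 14: commit R2 -> on_hand[A=23 B=10 C=37 D=52] avail[A=15 B=10 C=37 D=47] open={R4,R8}
Step 15: commit R4 -> on_hand[A=15 B=10 C=37 D=52] avail[A=15 B=10 C=37 D=47] open={R8}
Step 16: commit R8 -> on_hand[A=15 B=10 C=37 D=47] avail[A=15 B=10 C=37 D=47] open={}
Step 17: reserve R9 C 5 -> on_hand[A=15 B=10 C=37 D=47] avail[A=15 B=10 C=32 D=47] open={R9}
Step 18: reserve R10 B 4 -> on_hand[A=15 B=10 C=37 D=47] avail[A=15 B=6 C=32 D=47] open={R10,R9}
Step 19: reserve R11 D 9 -> on_hand[A=15 B=10 C=37 D=47] avail[A=15 B=6 C=32 D=38] open={R10,R11,R9}
Step 20: commit R10 -> on_hand[A=15 B=6 C=37 D=47] avail[A=15 B=6 C=32 D=38] open={R11,R9}
Step 21: commit R9 -> on_hand[A=15 B=6 C=32 D=47] avail[A=15 B=6 C=32 D=38] open={R11}
Step 22: commit R11 -> on_hand[A=15 B=6 C=32 D=38] avail[A=15 B=6 C=32 D=38] open={}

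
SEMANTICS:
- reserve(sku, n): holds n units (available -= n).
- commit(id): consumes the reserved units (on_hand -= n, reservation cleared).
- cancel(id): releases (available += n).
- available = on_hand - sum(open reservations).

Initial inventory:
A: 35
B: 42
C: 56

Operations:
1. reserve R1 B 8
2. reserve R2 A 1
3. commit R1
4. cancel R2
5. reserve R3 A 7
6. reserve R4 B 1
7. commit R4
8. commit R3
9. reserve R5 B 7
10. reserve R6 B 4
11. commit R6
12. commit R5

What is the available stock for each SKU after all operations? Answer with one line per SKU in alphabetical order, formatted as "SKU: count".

Step 1: reserve R1 B 8 -> on_hand[A=35 B=42 C=56] avail[A=35 B=34 C=56] open={R1}
Step 2: reserve R2 A 1 -> on_hand[A=35 B=42 C=56] avail[A=34 B=34 C=56] open={R1,R2}
Step 3: commit R1 -> on_hand[A=35 B=34 C=56] avail[A=34 B=34 C=56] open={R2}
Step 4: cancel R2 -> on_hand[A=35 B=34 C=56] avail[A=35 B=34 C=56] open={}
Step 5: reserve R3 A 7 -> on_hand[A=35 B=34 C=56] avail[A=28 B=34 C=56] open={R3}
Step 6: reserve R4 B 1 -> on_hand[A=35 B=34 C=56] avail[A=28 B=33 C=56] open={R3,R4}
Step 7: commit R4 -> on_hand[A=35 B=33 C=56] avail[A=28 B=33 C=56] open={R3}
Step 8: commit R3 -> on_hand[A=28 B=33 C=56] avail[A=28 B=33 C=56] open={}
Step 9: reserve R5 B 7 -> on_hand[A=28 B=33 C=56] avail[A=28 B=26 C=56] open={R5}
Step 10: reserve R6 B 4 -> on_hand[A=28 B=33 C=56] avail[A=28 B=22 C=56] open={R5,R6}
Step 11: commit R6 -> on_hand[A=28 B=29 C=56] avail[A=28 B=22 C=56] open={R5}
Step 12: commit R5 -> on_hand[A=28 B=22 C=56] avail[A=28 B=22 C=56] open={}

Answer: A: 28
B: 22
C: 56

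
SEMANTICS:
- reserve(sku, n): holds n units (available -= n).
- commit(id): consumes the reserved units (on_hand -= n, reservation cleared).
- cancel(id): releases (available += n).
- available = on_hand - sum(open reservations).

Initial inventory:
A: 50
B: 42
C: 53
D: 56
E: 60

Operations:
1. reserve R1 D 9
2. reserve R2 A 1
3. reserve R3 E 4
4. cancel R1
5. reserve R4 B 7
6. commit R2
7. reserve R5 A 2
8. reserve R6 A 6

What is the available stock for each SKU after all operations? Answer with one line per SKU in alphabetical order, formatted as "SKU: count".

Answer: A: 41
B: 35
C: 53
D: 56
E: 56

Derivation:
Step 1: reserve R1 D 9 -> on_hand[A=50 B=42 C=53 D=56 E=60] avail[A=50 B=42 C=53 D=47 E=60] open={R1}
Step 2: reserve R2 A 1 -> on_hand[A=50 B=42 C=53 D=56 E=60] avail[A=49 B=42 C=53 D=47 E=60] open={R1,R2}
Step 3: reserve R3 E 4 -> on_hand[A=50 B=42 C=53 D=56 E=60] avail[A=49 B=42 C=53 D=47 E=56] open={R1,R2,R3}
Step 4: cancel R1 -> on_hand[A=50 B=42 C=53 D=56 E=60] avail[A=49 B=42 C=53 D=56 E=56] open={R2,R3}
Step 5: reserve R4 B 7 -> on_hand[A=50 B=42 C=53 D=56 E=60] avail[A=49 B=35 C=53 D=56 E=56] open={R2,R3,R4}
Step 6: commit R2 -> on_hand[A=49 B=42 C=53 D=56 E=60] avail[A=49 B=35 C=53 D=56 E=56] open={R3,R4}
Step 7: reserve R5 A 2 -> on_hand[A=49 B=42 C=53 D=56 E=60] avail[A=47 B=35 C=53 D=56 E=56] open={R3,R4,R5}
Step 8: reserve R6 A 6 -> on_hand[A=49 B=42 C=53 D=56 E=60] avail[A=41 B=35 C=53 D=56 E=56] open={R3,R4,R5,R6}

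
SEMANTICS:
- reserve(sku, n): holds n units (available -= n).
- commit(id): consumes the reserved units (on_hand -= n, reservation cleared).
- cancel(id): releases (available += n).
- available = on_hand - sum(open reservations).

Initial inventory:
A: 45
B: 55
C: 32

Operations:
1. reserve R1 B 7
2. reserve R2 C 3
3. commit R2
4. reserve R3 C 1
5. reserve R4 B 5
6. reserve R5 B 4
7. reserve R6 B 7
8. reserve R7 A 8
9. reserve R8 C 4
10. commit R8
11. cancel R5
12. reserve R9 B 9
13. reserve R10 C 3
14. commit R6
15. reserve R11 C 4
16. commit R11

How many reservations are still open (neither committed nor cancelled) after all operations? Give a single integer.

Step 1: reserve R1 B 7 -> on_hand[A=45 B=55 C=32] avail[A=45 B=48 C=32] open={R1}
Step 2: reserve R2 C 3 -> on_hand[A=45 B=55 C=32] avail[A=45 B=48 C=29] open={R1,R2}
Step 3: commit R2 -> on_hand[A=45 B=55 C=29] avail[A=45 B=48 C=29] open={R1}
Step 4: reserve R3 C 1 -> on_hand[A=45 B=55 C=29] avail[A=45 B=48 C=28] open={R1,R3}
Step 5: reserve R4 B 5 -> on_hand[A=45 B=55 C=29] avail[A=45 B=43 C=28] open={R1,R3,R4}
Step 6: reserve R5 B 4 -> on_hand[A=45 B=55 C=29] avail[A=45 B=39 C=28] open={R1,R3,R4,R5}
Step 7: reserve R6 B 7 -> on_hand[A=45 B=55 C=29] avail[A=45 B=32 C=28] open={R1,R3,R4,R5,R6}
Step 8: reserve R7 A 8 -> on_hand[A=45 B=55 C=29] avail[A=37 B=32 C=28] open={R1,R3,R4,R5,R6,R7}
Step 9: reserve R8 C 4 -> on_hand[A=45 B=55 C=29] avail[A=37 B=32 C=24] open={R1,R3,R4,R5,R6,R7,R8}
Step 10: commit R8 -> on_hand[A=45 B=55 C=25] avail[A=37 B=32 C=24] open={R1,R3,R4,R5,R6,R7}
Step 11: cancel R5 -> on_hand[A=45 B=55 C=25] avail[A=37 B=36 C=24] open={R1,R3,R4,R6,R7}
Step 12: reserve R9 B 9 -> on_hand[A=45 B=55 C=25] avail[A=37 B=27 C=24] open={R1,R3,R4,R6,R7,R9}
Step 13: reserve R10 C 3 -> on_hand[A=45 B=55 C=25] avail[A=37 B=27 C=21] open={R1,R10,R3,R4,R6,R7,R9}
Step 14: commit R6 -> on_hand[A=45 B=48 C=25] avail[A=37 B=27 C=21] open={R1,R10,R3,R4,R7,R9}
Step 15: reserve R11 C 4 -> on_hand[A=45 B=48 C=25] avail[A=37 B=27 C=17] open={R1,R10,R11,R3,R4,R7,R9}
Step 16: commit R11 -> on_hand[A=45 B=48 C=21] avail[A=37 B=27 C=17] open={R1,R10,R3,R4,R7,R9}
Open reservations: ['R1', 'R10', 'R3', 'R4', 'R7', 'R9'] -> 6

Answer: 6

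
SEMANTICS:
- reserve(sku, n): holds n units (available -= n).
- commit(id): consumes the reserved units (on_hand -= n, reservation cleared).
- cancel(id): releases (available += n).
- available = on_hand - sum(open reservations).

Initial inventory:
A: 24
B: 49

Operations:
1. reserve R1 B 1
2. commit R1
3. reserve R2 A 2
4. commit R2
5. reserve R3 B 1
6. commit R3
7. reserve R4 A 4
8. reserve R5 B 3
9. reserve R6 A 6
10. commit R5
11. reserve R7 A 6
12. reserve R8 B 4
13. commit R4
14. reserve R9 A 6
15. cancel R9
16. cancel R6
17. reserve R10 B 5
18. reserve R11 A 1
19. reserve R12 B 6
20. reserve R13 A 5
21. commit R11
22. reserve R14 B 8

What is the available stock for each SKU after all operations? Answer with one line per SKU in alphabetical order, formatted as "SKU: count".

Answer: A: 6
B: 21

Derivation:
Step 1: reserve R1 B 1 -> on_hand[A=24 B=49] avail[A=24 B=48] open={R1}
Step 2: commit R1 -> on_hand[A=24 B=48] avail[A=24 B=48] open={}
Step 3: reserve R2 A 2 -> on_hand[A=24 B=48] avail[A=22 B=48] open={R2}
Step 4: commit R2 -> on_hand[A=22 B=48] avail[A=22 B=48] open={}
Step 5: reserve R3 B 1 -> on_hand[A=22 B=48] avail[A=22 B=47] open={R3}
Step 6: commit R3 -> on_hand[A=22 B=47] avail[A=22 B=47] open={}
Step 7: reserve R4 A 4 -> on_hand[A=22 B=47] avail[A=18 B=47] open={R4}
Step 8: reserve R5 B 3 -> on_hand[A=22 B=47] avail[A=18 B=44] open={R4,R5}
Step 9: reserve R6 A 6 -> on_hand[A=22 B=47] avail[A=12 B=44] open={R4,R5,R6}
Step 10: commit R5 -> on_hand[A=22 B=44] avail[A=12 B=44] open={R4,R6}
Step 11: reserve R7 A 6 -> on_hand[A=22 B=44] avail[A=6 B=44] open={R4,R6,R7}
Step 12: reserve R8 B 4 -> on_hand[A=22 B=44] avail[A=6 B=40] open={R4,R6,R7,R8}
Step 13: commit R4 -> on_hand[A=18 B=44] avail[A=6 B=40] open={R6,R7,R8}
Step 14: reserve R9 A 6 -> on_hand[A=18 B=44] avail[A=0 B=40] open={R6,R7,R8,R9}
Step 15: cancel R9 -> on_hand[A=18 B=44] avail[A=6 B=40] open={R6,R7,R8}
Step 16: cancel R6 -> on_hand[A=18 B=44] avail[A=12 B=40] open={R7,R8}
Step 17: reserve R10 B 5 -> on_hand[A=18 B=44] avail[A=12 B=35] open={R10,R7,R8}
Step 18: reserve R11 A 1 -> on_hand[A=18 B=44] avail[A=11 B=35] open={R10,R11,R7,R8}
Step 19: reserve R12 B 6 -> on_hand[A=18 B=44] avail[A=11 B=29] open={R10,R11,R12,R7,R8}
Step 20: reserve R13 A 5 -> on_hand[A=18 B=44] avail[A=6 B=29] open={R10,R11,R12,R13,R7,R8}
Step 21: commit R11 -> on_hand[A=17 B=44] avail[A=6 B=29] open={R10,R12,R13,R7,R8}
Step 22: reserve R14 B 8 -> on_hand[A=17 B=44] avail[A=6 B=21] open={R10,R12,R13,R14,R7,R8}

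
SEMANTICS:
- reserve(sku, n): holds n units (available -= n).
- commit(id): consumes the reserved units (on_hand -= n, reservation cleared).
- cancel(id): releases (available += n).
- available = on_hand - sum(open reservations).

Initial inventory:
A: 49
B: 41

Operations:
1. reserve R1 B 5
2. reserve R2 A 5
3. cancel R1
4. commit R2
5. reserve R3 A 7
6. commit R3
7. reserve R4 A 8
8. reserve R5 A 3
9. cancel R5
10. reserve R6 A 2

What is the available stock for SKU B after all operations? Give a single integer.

Answer: 41

Derivation:
Step 1: reserve R1 B 5 -> on_hand[A=49 B=41] avail[A=49 B=36] open={R1}
Step 2: reserve R2 A 5 -> on_hand[A=49 B=41] avail[A=44 B=36] open={R1,R2}
Step 3: cancel R1 -> on_hand[A=49 B=41] avail[A=44 B=41] open={R2}
Step 4: commit R2 -> on_hand[A=44 B=41] avail[A=44 B=41] open={}
Step 5: reserve R3 A 7 -> on_hand[A=44 B=41] avail[A=37 B=41] open={R3}
Step 6: commit R3 -> on_hand[A=37 B=41] avail[A=37 B=41] open={}
Step 7: reserve R4 A 8 -> on_hand[A=37 B=41] avail[A=29 B=41] open={R4}
Step 8: reserve R5 A 3 -> on_hand[A=37 B=41] avail[A=26 B=41] open={R4,R5}
Step 9: cancel R5 -> on_hand[A=37 B=41] avail[A=29 B=41] open={R4}
Step 10: reserve R6 A 2 -> on_hand[A=37 B=41] avail[A=27 B=41] open={R4,R6}
Final available[B] = 41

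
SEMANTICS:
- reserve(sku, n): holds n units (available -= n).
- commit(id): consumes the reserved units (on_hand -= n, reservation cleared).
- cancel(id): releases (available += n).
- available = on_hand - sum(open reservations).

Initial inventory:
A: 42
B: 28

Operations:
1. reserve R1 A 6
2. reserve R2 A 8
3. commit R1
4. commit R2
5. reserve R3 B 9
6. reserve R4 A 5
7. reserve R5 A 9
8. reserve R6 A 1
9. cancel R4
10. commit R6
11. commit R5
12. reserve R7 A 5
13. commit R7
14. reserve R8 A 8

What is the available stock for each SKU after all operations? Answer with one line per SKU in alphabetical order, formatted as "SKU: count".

Answer: A: 5
B: 19

Derivation:
Step 1: reserve R1 A 6 -> on_hand[A=42 B=28] avail[A=36 B=28] open={R1}
Step 2: reserve R2 A 8 -> on_hand[A=42 B=28] avail[A=28 B=28] open={R1,R2}
Step 3: commit R1 -> on_hand[A=36 B=28] avail[A=28 B=28] open={R2}
Step 4: commit R2 -> on_hand[A=28 B=28] avail[A=28 B=28] open={}
Step 5: reserve R3 B 9 -> on_hand[A=28 B=28] avail[A=28 B=19] open={R3}
Step 6: reserve R4 A 5 -> on_hand[A=28 B=28] avail[A=23 B=19] open={R3,R4}
Step 7: reserve R5 A 9 -> on_hand[A=28 B=28] avail[A=14 B=19] open={R3,R4,R5}
Step 8: reserve R6 A 1 -> on_hand[A=28 B=28] avail[A=13 B=19] open={R3,R4,R5,R6}
Step 9: cancel R4 -> on_hand[A=28 B=28] avail[A=18 B=19] open={R3,R5,R6}
Step 10: commit R6 -> on_hand[A=27 B=28] avail[A=18 B=19] open={R3,R5}
Step 11: commit R5 -> on_hand[A=18 B=28] avail[A=18 B=19] open={R3}
Step 12: reserve R7 A 5 -> on_hand[A=18 B=28] avail[A=13 B=19] open={R3,R7}
Step 13: commit R7 -> on_hand[A=13 B=28] avail[A=13 B=19] open={R3}
Step 14: reserve R8 A 8 -> on_hand[A=13 B=28] avail[A=5 B=19] open={R3,R8}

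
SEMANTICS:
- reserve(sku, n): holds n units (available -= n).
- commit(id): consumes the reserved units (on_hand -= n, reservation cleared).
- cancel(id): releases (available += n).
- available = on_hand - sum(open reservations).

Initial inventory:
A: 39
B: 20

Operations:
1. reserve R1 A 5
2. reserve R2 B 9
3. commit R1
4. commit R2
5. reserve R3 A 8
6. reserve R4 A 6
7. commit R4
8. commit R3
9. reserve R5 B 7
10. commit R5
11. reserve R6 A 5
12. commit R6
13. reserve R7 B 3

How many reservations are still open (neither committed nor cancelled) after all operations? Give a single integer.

Step 1: reserve R1 A 5 -> on_hand[A=39 B=20] avail[A=34 B=20] open={R1}
Step 2: reserve R2 B 9 -> on_hand[A=39 B=20] avail[A=34 B=11] open={R1,R2}
Step 3: commit R1 -> on_hand[A=34 B=20] avail[A=34 B=11] open={R2}
Step 4: commit R2 -> on_hand[A=34 B=11] avail[A=34 B=11] open={}
Step 5: reserve R3 A 8 -> on_hand[A=34 B=11] avail[A=26 B=11] open={R3}
Step 6: reserve R4 A 6 -> on_hand[A=34 B=11] avail[A=20 B=11] open={R3,R4}
Step 7: commit R4 -> on_hand[A=28 B=11] avail[A=20 B=11] open={R3}
Step 8: commit R3 -> on_hand[A=20 B=11] avail[A=20 B=11] open={}
Step 9: reserve R5 B 7 -> on_hand[A=20 B=11] avail[A=20 B=4] open={R5}
Step 10: commit R5 -> on_hand[A=20 B=4] avail[A=20 B=4] open={}
Step 11: reserve R6 A 5 -> on_hand[A=20 B=4] avail[A=15 B=4] open={R6}
Step 12: commit R6 -> on_hand[A=15 B=4] avail[A=15 B=4] open={}
Step 13: reserve R7 B 3 -> on_hand[A=15 B=4] avail[A=15 B=1] open={R7}
Open reservations: ['R7'] -> 1

Answer: 1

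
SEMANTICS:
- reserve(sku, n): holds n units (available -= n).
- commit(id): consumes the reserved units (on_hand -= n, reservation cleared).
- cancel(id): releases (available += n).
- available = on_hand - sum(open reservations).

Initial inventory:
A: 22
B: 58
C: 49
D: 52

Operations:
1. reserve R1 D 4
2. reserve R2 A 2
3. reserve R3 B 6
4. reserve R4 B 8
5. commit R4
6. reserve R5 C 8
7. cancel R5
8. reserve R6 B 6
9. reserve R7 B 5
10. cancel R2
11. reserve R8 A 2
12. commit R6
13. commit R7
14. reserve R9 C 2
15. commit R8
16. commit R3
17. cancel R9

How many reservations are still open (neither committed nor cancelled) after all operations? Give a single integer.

Answer: 1

Derivation:
Step 1: reserve R1 D 4 -> on_hand[A=22 B=58 C=49 D=52] avail[A=22 B=58 C=49 D=48] open={R1}
Step 2: reserve R2 A 2 -> on_hand[A=22 B=58 C=49 D=52] avail[A=20 B=58 C=49 D=48] open={R1,R2}
Step 3: reserve R3 B 6 -> on_hand[A=22 B=58 C=49 D=52] avail[A=20 B=52 C=49 D=48] open={R1,R2,R3}
Step 4: reserve R4 B 8 -> on_hand[A=22 B=58 C=49 D=52] avail[A=20 B=44 C=49 D=48] open={R1,R2,R3,R4}
Step 5: commit R4 -> on_hand[A=22 B=50 C=49 D=52] avail[A=20 B=44 C=49 D=48] open={R1,R2,R3}
Step 6: reserve R5 C 8 -> on_hand[A=22 B=50 C=49 D=52] avail[A=20 B=44 C=41 D=48] open={R1,R2,R3,R5}
Step 7: cancel R5 -> on_hand[A=22 B=50 C=49 D=52] avail[A=20 B=44 C=49 D=48] open={R1,R2,R3}
Step 8: reserve R6 B 6 -> on_hand[A=22 B=50 C=49 D=52] avail[A=20 B=38 C=49 D=48] open={R1,R2,R3,R6}
Step 9: reserve R7 B 5 -> on_hand[A=22 B=50 C=49 D=52] avail[A=20 B=33 C=49 D=48] open={R1,R2,R3,R6,R7}
Step 10: cancel R2 -> on_hand[A=22 B=50 C=49 D=52] avail[A=22 B=33 C=49 D=48] open={R1,R3,R6,R7}
Step 11: reserve R8 A 2 -> on_hand[A=22 B=50 C=49 D=52] avail[A=20 B=33 C=49 D=48] open={R1,R3,R6,R7,R8}
Step 12: commit R6 -> on_hand[A=22 B=44 C=49 D=52] avail[A=20 B=33 C=49 D=48] open={R1,R3,R7,R8}
Step 13: commit R7 -> on_hand[A=22 B=39 C=49 D=52] avail[A=20 B=33 C=49 D=48] open={R1,R3,R8}
Step 14: reserve R9 C 2 -> on_hand[A=22 B=39 C=49 D=52] avail[A=20 B=33 C=47 D=48] open={R1,R3,R8,R9}
Step 15: commit R8 -> on_hand[A=20 B=39 C=49 D=52] avail[A=20 B=33 C=47 D=48] open={R1,R3,R9}
Step 16: commit R3 -> on_hand[A=20 B=33 C=49 D=52] avail[A=20 B=33 C=47 D=48] open={R1,R9}
Step 17: cancel R9 -> on_hand[A=20 B=33 C=49 D=52] avail[A=20 B=33 C=49 D=48] open={R1}
Open reservations: ['R1'] -> 1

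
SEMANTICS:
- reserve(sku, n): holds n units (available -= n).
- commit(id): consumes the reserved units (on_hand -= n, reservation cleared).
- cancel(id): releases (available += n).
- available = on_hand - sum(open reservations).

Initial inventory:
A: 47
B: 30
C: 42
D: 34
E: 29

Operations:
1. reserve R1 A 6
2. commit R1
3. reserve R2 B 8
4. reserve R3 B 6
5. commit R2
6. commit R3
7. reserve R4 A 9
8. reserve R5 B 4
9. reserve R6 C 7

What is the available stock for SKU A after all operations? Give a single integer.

Answer: 32

Derivation:
Step 1: reserve R1 A 6 -> on_hand[A=47 B=30 C=42 D=34 E=29] avail[A=41 B=30 C=42 D=34 E=29] open={R1}
Step 2: commit R1 -> on_hand[A=41 B=30 C=42 D=34 E=29] avail[A=41 B=30 C=42 D=34 E=29] open={}
Step 3: reserve R2 B 8 -> on_hand[A=41 B=30 C=42 D=34 E=29] avail[A=41 B=22 C=42 D=34 E=29] open={R2}
Step 4: reserve R3 B 6 -> on_hand[A=41 B=30 C=42 D=34 E=29] avail[A=41 B=16 C=42 D=34 E=29] open={R2,R3}
Step 5: commit R2 -> on_hand[A=41 B=22 C=42 D=34 E=29] avail[A=41 B=16 C=42 D=34 E=29] open={R3}
Step 6: commit R3 -> on_hand[A=41 B=16 C=42 D=34 E=29] avail[A=41 B=16 C=42 D=34 E=29] open={}
Step 7: reserve R4 A 9 -> on_hand[A=41 B=16 C=42 D=34 E=29] avail[A=32 B=16 C=42 D=34 E=29] open={R4}
Step 8: reserve R5 B 4 -> on_hand[A=41 B=16 C=42 D=34 E=29] avail[A=32 B=12 C=42 D=34 E=29] open={R4,R5}
Step 9: reserve R6 C 7 -> on_hand[A=41 B=16 C=42 D=34 E=29] avail[A=32 B=12 C=35 D=34 E=29] open={R4,R5,R6}
Final available[A] = 32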